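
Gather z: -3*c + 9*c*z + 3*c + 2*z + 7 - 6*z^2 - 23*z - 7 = -6*z^2 + z*(9*c - 21)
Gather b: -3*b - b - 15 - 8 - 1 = -4*b - 24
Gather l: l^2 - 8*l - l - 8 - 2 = l^2 - 9*l - 10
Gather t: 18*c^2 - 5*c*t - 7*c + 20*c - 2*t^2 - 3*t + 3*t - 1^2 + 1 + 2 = 18*c^2 - 5*c*t + 13*c - 2*t^2 + 2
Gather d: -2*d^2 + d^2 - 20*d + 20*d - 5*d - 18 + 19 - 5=-d^2 - 5*d - 4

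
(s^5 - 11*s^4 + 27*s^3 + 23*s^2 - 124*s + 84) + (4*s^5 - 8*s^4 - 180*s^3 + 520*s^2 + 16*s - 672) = 5*s^5 - 19*s^4 - 153*s^3 + 543*s^2 - 108*s - 588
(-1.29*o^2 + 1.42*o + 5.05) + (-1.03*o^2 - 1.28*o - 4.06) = -2.32*o^2 + 0.14*o + 0.99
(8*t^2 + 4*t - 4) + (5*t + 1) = 8*t^2 + 9*t - 3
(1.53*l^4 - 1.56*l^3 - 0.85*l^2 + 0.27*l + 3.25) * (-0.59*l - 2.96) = -0.9027*l^5 - 3.6084*l^4 + 5.1191*l^3 + 2.3567*l^2 - 2.7167*l - 9.62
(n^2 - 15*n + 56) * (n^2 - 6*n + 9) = n^4 - 21*n^3 + 155*n^2 - 471*n + 504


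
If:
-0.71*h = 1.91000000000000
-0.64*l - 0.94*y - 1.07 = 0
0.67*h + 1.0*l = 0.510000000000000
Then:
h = -2.69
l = 2.31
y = -2.71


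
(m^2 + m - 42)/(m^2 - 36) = (m + 7)/(m + 6)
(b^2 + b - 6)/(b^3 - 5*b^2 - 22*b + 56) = (b + 3)/(b^2 - 3*b - 28)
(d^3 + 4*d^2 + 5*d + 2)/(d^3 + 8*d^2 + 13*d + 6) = (d + 2)/(d + 6)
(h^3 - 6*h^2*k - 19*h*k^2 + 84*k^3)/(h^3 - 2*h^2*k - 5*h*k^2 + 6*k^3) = (h^2 - 3*h*k - 28*k^2)/(h^2 + h*k - 2*k^2)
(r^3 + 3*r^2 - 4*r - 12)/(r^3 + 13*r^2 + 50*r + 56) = (r^2 + r - 6)/(r^2 + 11*r + 28)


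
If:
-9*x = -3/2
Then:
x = 1/6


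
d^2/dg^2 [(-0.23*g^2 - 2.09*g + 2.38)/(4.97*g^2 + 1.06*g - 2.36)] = (-100.82639*g^3 + 336.542556*g^2 - 71.854272*g + 48.160624)/(122.763473*g^6 + 78.548862*g^5 - 158.129496*g^4 - 73.406696*g^3 + 75.087648*g^2 + 17.711328*g - 13.144256)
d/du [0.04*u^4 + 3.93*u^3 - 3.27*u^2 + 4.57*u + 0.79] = 0.16*u^3 + 11.79*u^2 - 6.54*u + 4.57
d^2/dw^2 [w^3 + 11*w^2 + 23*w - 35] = 6*w + 22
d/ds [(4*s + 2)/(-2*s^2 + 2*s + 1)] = 8*s*(s + 1)/(4*s^4 - 8*s^3 + 4*s + 1)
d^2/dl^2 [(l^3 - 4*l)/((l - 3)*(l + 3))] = 10*l*(l^2 + 27)/(l^6 - 27*l^4 + 243*l^2 - 729)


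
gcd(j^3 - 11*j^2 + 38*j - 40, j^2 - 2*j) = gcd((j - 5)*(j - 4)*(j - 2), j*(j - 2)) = j - 2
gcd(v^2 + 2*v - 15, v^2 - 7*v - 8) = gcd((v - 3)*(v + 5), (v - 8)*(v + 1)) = 1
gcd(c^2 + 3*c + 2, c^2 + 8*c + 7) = c + 1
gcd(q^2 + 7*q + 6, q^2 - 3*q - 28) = 1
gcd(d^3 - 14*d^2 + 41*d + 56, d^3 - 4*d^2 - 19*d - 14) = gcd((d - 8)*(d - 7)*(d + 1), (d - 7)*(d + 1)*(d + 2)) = d^2 - 6*d - 7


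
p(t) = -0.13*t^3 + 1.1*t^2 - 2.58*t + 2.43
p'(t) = -0.39*t^2 + 2.2*t - 2.58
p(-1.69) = 10.56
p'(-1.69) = -7.41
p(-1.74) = 10.93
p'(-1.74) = -7.59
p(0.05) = 2.30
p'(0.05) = -2.47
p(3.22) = 1.19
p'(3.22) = 0.46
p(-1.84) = 11.71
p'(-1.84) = -7.95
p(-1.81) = 11.47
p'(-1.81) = -7.84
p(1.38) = 0.62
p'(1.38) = -0.29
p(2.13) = 0.67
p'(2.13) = 0.34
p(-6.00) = 85.59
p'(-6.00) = -29.82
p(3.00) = 1.08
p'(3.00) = 0.51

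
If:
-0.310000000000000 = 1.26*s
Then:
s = -0.25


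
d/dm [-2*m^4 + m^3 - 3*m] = -8*m^3 + 3*m^2 - 3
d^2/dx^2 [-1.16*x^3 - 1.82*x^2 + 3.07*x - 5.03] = -6.96*x - 3.64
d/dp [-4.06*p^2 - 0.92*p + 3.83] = -8.12*p - 0.92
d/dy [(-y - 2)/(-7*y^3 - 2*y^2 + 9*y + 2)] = (7*y^3 + 2*y^2 - 9*y - (y + 2)*(21*y^2 + 4*y - 9) - 2)/(7*y^3 + 2*y^2 - 9*y - 2)^2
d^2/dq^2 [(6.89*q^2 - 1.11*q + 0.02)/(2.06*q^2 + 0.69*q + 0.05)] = (-29.007684*q^3 - 3.748788*q^2 + 0.856548*q + 0.125964)/(8.741816*q^6 + 8.784252*q^5 + 3.578838*q^4 + 0.754929*q^3 + 0.086865*q^2 + 0.005175*q + 0.000125)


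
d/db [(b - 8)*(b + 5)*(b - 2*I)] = 3*b^2 + b*(-6 - 4*I) - 40 + 6*I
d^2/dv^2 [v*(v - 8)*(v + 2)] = 6*v - 12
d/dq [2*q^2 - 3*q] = 4*q - 3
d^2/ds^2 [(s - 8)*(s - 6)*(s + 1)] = 6*s - 26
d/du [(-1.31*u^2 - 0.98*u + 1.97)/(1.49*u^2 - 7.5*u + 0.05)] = (11.2852*u^2 - 6.0016*u + 14.726)/(2.2201*u^4 - 22.35*u^3 + 56.399*u^2 - 0.75*u + 0.0025)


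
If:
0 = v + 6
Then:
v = -6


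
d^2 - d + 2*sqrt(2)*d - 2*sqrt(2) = (d - 1)*(d + 2*sqrt(2))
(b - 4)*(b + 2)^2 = b^3 - 12*b - 16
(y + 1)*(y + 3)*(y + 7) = y^3 + 11*y^2 + 31*y + 21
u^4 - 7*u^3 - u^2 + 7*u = u*(u - 7)*(u - 1)*(u + 1)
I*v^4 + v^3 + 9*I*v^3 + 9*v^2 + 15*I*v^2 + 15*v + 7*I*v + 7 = (v + 1)*(v + 7)*(v - I)*(I*v + I)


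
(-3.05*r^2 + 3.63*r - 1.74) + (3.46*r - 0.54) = -3.05*r^2 + 7.09*r - 2.28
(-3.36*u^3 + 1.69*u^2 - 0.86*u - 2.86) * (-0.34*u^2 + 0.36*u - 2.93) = 1.1424*u^5 - 1.7842*u^4 + 10.7456*u^3 - 4.2889*u^2 + 1.4902*u + 8.3798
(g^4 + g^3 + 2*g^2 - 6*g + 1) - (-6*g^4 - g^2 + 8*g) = 7*g^4 + g^3 + 3*g^2 - 14*g + 1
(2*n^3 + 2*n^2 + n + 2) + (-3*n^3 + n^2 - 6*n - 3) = -n^3 + 3*n^2 - 5*n - 1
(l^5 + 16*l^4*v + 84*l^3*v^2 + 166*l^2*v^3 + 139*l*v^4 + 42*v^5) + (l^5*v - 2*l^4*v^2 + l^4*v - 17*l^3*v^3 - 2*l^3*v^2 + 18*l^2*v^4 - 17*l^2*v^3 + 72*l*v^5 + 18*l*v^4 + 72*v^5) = l^5*v + l^5 - 2*l^4*v^2 + 17*l^4*v - 17*l^3*v^3 + 82*l^3*v^2 + 18*l^2*v^4 + 149*l^2*v^3 + 72*l*v^5 + 157*l*v^4 + 114*v^5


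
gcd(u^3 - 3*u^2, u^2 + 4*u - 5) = 1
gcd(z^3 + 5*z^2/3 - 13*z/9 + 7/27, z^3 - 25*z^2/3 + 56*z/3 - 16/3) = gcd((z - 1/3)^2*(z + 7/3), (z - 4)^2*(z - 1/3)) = z - 1/3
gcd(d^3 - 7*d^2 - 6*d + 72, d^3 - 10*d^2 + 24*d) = d^2 - 10*d + 24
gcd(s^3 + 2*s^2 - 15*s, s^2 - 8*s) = s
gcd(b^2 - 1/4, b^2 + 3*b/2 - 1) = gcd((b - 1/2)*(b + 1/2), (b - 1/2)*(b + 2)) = b - 1/2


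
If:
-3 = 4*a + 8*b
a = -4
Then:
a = -4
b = 13/8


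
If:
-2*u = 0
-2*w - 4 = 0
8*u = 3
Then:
No Solution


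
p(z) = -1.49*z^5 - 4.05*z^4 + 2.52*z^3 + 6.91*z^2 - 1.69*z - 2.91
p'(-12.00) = -125568.49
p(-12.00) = 283436.73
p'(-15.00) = -320989.24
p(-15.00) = 919509.69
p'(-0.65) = -4.36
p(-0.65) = -0.13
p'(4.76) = -5336.37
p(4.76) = -5302.75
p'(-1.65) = 13.64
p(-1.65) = -4.43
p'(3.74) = -2149.35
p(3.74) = -1663.44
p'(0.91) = -0.17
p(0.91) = -0.53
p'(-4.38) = -1297.85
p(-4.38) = 836.65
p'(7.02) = -23229.23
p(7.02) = -34040.34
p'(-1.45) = 10.62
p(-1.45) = -1.97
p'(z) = -7.45*z^4 - 16.2*z^3 + 7.56*z^2 + 13.82*z - 1.69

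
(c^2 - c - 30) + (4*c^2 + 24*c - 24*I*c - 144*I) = 5*c^2 + 23*c - 24*I*c - 30 - 144*I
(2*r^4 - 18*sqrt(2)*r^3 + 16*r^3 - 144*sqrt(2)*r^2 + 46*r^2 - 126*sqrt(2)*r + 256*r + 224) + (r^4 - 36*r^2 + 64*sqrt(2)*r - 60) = 3*r^4 - 18*sqrt(2)*r^3 + 16*r^3 - 144*sqrt(2)*r^2 + 10*r^2 - 62*sqrt(2)*r + 256*r + 164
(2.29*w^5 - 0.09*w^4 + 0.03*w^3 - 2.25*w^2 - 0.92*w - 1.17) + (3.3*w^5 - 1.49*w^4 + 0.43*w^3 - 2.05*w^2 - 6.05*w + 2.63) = 5.59*w^5 - 1.58*w^4 + 0.46*w^3 - 4.3*w^2 - 6.97*w + 1.46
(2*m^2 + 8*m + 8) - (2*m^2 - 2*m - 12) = 10*m + 20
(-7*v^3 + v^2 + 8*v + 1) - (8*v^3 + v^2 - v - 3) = -15*v^3 + 9*v + 4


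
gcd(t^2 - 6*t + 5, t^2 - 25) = t - 5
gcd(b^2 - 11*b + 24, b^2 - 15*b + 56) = b - 8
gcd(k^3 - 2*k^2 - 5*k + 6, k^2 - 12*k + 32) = 1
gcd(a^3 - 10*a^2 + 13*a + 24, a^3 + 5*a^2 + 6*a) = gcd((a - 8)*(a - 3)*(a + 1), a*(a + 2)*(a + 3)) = 1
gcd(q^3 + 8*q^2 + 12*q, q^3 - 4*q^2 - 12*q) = q^2 + 2*q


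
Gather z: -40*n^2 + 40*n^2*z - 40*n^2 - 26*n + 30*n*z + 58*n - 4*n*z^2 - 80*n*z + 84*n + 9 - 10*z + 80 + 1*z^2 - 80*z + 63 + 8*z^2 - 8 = -80*n^2 + 116*n + z^2*(9 - 4*n) + z*(40*n^2 - 50*n - 90) + 144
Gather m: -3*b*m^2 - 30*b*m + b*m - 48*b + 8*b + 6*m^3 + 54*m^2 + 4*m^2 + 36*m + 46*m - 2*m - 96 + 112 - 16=-40*b + 6*m^3 + m^2*(58 - 3*b) + m*(80 - 29*b)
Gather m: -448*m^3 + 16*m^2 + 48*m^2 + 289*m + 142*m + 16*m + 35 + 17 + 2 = -448*m^3 + 64*m^2 + 447*m + 54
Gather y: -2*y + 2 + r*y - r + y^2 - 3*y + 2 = -r + y^2 + y*(r - 5) + 4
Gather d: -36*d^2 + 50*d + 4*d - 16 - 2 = -36*d^2 + 54*d - 18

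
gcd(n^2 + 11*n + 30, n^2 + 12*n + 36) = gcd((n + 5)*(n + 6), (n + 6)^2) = n + 6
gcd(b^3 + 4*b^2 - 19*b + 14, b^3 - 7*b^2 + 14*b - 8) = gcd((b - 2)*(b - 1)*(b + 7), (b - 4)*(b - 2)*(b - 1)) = b^2 - 3*b + 2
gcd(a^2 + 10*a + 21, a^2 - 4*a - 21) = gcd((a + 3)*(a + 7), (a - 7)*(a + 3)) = a + 3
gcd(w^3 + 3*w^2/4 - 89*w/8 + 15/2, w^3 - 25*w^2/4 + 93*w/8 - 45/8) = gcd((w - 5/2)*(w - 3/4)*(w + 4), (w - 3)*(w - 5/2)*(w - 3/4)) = w^2 - 13*w/4 + 15/8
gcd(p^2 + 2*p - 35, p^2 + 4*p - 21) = p + 7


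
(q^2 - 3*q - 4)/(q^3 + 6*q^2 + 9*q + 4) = (q - 4)/(q^2 + 5*q + 4)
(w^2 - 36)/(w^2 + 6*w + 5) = (w^2 - 36)/(w^2 + 6*w + 5)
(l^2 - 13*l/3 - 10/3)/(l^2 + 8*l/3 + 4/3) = (l - 5)/(l + 2)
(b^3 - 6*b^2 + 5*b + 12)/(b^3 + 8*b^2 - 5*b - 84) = (b^2 - 3*b - 4)/(b^2 + 11*b + 28)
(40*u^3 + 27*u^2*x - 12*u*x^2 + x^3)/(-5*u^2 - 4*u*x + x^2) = -8*u + x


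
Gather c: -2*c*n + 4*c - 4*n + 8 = c*(4 - 2*n) - 4*n + 8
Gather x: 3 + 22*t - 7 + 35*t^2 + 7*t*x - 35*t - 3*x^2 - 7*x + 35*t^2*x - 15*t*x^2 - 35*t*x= 35*t^2 - 13*t + x^2*(-15*t - 3) + x*(35*t^2 - 28*t - 7) - 4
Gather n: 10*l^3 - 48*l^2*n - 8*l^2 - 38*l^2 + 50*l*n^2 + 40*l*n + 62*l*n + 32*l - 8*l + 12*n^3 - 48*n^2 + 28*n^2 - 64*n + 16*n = 10*l^3 - 46*l^2 + 24*l + 12*n^3 + n^2*(50*l - 20) + n*(-48*l^2 + 102*l - 48)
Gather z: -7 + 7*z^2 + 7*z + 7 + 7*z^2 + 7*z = 14*z^2 + 14*z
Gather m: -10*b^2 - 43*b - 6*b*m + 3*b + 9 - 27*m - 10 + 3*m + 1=-10*b^2 - 40*b + m*(-6*b - 24)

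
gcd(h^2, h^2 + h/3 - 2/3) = 1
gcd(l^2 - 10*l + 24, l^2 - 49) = 1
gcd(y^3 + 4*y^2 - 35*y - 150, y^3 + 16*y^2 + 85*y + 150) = y^2 + 10*y + 25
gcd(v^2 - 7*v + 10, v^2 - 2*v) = v - 2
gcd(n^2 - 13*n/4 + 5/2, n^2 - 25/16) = n - 5/4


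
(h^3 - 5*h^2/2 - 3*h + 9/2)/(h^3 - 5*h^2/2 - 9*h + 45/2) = (2*h^2 + h - 3)/(2*h^2 + h - 15)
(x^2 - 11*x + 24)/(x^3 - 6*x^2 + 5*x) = (x^2 - 11*x + 24)/(x*(x^2 - 6*x + 5))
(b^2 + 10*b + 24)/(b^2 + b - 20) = (b^2 + 10*b + 24)/(b^2 + b - 20)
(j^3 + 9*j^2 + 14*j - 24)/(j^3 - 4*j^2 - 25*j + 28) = (j + 6)/(j - 7)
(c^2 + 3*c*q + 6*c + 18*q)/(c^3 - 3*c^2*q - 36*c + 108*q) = (-c - 3*q)/(-c^2 + 3*c*q + 6*c - 18*q)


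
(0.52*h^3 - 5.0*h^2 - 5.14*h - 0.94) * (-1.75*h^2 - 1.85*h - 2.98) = -0.91*h^5 + 7.788*h^4 + 16.6954*h^3 + 26.054*h^2 + 17.0562*h + 2.8012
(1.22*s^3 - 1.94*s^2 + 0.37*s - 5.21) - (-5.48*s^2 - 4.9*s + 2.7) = 1.22*s^3 + 3.54*s^2 + 5.27*s - 7.91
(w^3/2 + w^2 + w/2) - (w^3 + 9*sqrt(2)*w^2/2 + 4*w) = -w^3/2 - 9*sqrt(2)*w^2/2 + w^2 - 7*w/2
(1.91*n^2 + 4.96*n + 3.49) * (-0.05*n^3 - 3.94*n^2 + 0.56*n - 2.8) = -0.0955*n^5 - 7.7734*n^4 - 18.6473*n^3 - 16.321*n^2 - 11.9336*n - 9.772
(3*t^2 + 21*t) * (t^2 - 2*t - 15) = 3*t^4 + 15*t^3 - 87*t^2 - 315*t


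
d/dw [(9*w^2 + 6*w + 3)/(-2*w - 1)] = 18*w*(-w - 1)/(4*w^2 + 4*w + 1)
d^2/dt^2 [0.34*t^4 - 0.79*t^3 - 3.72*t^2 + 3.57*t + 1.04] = 4.08*t^2 - 4.74*t - 7.44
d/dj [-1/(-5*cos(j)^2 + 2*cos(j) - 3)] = 2*(5*cos(j) - 1)*sin(j)/(5*cos(j)^2 - 2*cos(j) + 3)^2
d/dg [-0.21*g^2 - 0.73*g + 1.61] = -0.42*g - 0.73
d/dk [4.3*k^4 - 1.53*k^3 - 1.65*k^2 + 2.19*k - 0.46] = 17.2*k^3 - 4.59*k^2 - 3.3*k + 2.19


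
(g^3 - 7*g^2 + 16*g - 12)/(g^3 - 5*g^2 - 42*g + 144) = (g^2 - 4*g + 4)/(g^2 - 2*g - 48)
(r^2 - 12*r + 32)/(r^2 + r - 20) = (r - 8)/(r + 5)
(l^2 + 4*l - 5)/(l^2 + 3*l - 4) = (l + 5)/(l + 4)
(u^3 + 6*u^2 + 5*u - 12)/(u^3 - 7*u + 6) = (u + 4)/(u - 2)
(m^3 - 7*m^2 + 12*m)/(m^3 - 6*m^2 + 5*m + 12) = m/(m + 1)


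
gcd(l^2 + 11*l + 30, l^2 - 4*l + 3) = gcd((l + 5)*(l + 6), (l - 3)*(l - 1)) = 1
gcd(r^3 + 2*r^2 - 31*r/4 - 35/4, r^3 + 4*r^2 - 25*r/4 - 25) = r - 5/2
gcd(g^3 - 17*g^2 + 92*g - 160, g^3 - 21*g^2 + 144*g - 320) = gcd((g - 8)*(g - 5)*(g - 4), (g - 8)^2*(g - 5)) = g^2 - 13*g + 40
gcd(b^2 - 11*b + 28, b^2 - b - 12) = b - 4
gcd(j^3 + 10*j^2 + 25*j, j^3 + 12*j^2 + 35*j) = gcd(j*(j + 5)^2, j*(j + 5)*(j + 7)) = j^2 + 5*j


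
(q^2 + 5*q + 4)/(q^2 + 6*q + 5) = (q + 4)/(q + 5)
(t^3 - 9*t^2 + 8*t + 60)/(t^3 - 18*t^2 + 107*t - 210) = (t + 2)/(t - 7)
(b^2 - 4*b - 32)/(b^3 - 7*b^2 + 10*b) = (b^2 - 4*b - 32)/(b*(b^2 - 7*b + 10))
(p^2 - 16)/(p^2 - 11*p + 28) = (p + 4)/(p - 7)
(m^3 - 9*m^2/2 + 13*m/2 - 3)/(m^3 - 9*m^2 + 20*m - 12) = (m - 3/2)/(m - 6)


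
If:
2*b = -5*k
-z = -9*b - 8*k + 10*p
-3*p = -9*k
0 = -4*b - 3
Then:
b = -3/4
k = 3/10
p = 9/10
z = -267/20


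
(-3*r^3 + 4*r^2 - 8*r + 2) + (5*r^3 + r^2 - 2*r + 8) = 2*r^3 + 5*r^2 - 10*r + 10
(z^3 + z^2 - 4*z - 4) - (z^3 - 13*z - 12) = z^2 + 9*z + 8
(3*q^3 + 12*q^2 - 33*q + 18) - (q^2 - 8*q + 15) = 3*q^3 + 11*q^2 - 25*q + 3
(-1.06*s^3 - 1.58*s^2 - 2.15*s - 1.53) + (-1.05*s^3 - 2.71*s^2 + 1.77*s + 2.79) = -2.11*s^3 - 4.29*s^2 - 0.38*s + 1.26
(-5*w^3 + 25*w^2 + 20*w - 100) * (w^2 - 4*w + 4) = -5*w^5 + 45*w^4 - 100*w^3 - 80*w^2 + 480*w - 400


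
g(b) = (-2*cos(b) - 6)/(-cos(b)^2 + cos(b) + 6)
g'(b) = (-2*sin(b)*cos(b) + sin(b))*(-2*cos(b) - 6)/(-cos(b)^2 + cos(b) + 6)^2 + 2*sin(b)/(-cos(b)^2 + cos(b) + 6)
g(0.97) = -1.14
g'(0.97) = 0.28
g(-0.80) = -1.19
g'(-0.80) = -0.29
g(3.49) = -0.99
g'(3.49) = 0.07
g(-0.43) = -1.29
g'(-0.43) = -0.21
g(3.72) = -0.97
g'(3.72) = 0.07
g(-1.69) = -0.98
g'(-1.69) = -0.13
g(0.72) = -1.21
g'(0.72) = 0.28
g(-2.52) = -0.97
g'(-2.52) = 0.07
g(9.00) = -0.98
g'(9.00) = -0.07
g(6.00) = -1.31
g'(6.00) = -0.15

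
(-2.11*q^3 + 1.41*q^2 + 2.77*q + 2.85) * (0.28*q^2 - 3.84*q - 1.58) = -0.5908*q^5 + 8.4972*q^4 - 1.305*q^3 - 12.0666*q^2 - 15.3206*q - 4.503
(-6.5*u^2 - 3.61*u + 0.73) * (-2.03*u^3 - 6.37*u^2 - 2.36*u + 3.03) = 13.195*u^5 + 48.7333*u^4 + 36.8538*u^3 - 15.8255*u^2 - 12.6611*u + 2.2119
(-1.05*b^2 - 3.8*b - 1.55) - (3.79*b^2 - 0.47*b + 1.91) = -4.84*b^2 - 3.33*b - 3.46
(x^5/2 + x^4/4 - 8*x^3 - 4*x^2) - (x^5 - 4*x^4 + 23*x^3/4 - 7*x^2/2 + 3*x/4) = -x^5/2 + 17*x^4/4 - 55*x^3/4 - x^2/2 - 3*x/4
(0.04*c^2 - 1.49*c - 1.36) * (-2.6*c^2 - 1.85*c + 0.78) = -0.104*c^4 + 3.8*c^3 + 6.3237*c^2 + 1.3538*c - 1.0608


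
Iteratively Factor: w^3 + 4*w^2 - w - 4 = (w + 4)*(w^2 - 1) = (w - 1)*(w + 4)*(w + 1)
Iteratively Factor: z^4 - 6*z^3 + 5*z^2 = (z)*(z^3 - 6*z^2 + 5*z) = z*(z - 5)*(z^2 - z) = z^2*(z - 5)*(z - 1)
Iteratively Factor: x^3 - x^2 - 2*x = (x)*(x^2 - x - 2) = x*(x - 2)*(x + 1)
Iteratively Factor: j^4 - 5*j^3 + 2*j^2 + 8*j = (j)*(j^3 - 5*j^2 + 2*j + 8) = j*(j - 4)*(j^2 - j - 2) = j*(j - 4)*(j - 2)*(j + 1)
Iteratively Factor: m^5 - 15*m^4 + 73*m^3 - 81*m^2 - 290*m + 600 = (m - 5)*(m^4 - 10*m^3 + 23*m^2 + 34*m - 120) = (m - 5)*(m - 4)*(m^3 - 6*m^2 - m + 30) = (m - 5)^2*(m - 4)*(m^2 - m - 6) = (m - 5)^2*(m - 4)*(m + 2)*(m - 3)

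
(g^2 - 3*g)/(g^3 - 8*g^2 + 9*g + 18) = g/(g^2 - 5*g - 6)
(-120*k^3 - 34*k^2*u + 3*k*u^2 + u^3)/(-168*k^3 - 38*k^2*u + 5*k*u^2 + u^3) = (5*k + u)/(7*k + u)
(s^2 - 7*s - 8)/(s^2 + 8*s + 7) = (s - 8)/(s + 7)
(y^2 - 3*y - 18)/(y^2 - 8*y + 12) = (y + 3)/(y - 2)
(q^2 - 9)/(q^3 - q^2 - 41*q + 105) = (q + 3)/(q^2 + 2*q - 35)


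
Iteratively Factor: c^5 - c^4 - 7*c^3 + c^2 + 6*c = (c - 1)*(c^4 - 7*c^2 - 6*c) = c*(c - 1)*(c^3 - 7*c - 6) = c*(c - 3)*(c - 1)*(c^2 + 3*c + 2) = c*(c - 3)*(c - 1)*(c + 2)*(c + 1)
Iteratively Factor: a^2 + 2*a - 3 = (a - 1)*(a + 3)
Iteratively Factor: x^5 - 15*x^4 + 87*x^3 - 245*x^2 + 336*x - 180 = (x - 5)*(x^4 - 10*x^3 + 37*x^2 - 60*x + 36) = (x - 5)*(x - 2)*(x^3 - 8*x^2 + 21*x - 18) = (x - 5)*(x - 2)^2*(x^2 - 6*x + 9) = (x - 5)*(x - 3)*(x - 2)^2*(x - 3)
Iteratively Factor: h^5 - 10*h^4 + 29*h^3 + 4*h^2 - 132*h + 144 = (h - 3)*(h^4 - 7*h^3 + 8*h^2 + 28*h - 48) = (h - 3)*(h + 2)*(h^3 - 9*h^2 + 26*h - 24) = (h - 3)*(h - 2)*(h + 2)*(h^2 - 7*h + 12) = (h - 4)*(h - 3)*(h - 2)*(h + 2)*(h - 3)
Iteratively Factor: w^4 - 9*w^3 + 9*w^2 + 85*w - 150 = (w - 2)*(w^3 - 7*w^2 - 5*w + 75) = (w - 5)*(w - 2)*(w^2 - 2*w - 15) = (w - 5)^2*(w - 2)*(w + 3)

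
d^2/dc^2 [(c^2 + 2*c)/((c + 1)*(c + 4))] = 6*(-c^3 - 4*c^2 - 8*c - 8)/(c^6 + 15*c^5 + 87*c^4 + 245*c^3 + 348*c^2 + 240*c + 64)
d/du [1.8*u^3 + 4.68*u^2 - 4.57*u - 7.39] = 5.4*u^2 + 9.36*u - 4.57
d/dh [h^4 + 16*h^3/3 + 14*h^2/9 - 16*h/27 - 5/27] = 4*h^3 + 16*h^2 + 28*h/9 - 16/27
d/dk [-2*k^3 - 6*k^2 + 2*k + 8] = -6*k^2 - 12*k + 2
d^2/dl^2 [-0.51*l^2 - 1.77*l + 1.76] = -1.02000000000000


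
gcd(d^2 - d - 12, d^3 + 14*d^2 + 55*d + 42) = 1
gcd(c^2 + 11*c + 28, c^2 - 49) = c + 7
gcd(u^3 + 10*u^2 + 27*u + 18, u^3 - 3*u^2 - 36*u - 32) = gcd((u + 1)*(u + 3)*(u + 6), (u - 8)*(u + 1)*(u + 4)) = u + 1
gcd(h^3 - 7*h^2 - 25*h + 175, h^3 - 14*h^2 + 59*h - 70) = h^2 - 12*h + 35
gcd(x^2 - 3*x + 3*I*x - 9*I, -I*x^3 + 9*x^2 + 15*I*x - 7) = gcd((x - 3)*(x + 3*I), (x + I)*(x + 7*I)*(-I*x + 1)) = 1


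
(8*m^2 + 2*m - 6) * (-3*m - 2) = -24*m^3 - 22*m^2 + 14*m + 12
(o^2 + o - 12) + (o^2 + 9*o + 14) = 2*o^2 + 10*o + 2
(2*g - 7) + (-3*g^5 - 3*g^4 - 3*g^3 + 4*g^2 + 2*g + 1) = -3*g^5 - 3*g^4 - 3*g^3 + 4*g^2 + 4*g - 6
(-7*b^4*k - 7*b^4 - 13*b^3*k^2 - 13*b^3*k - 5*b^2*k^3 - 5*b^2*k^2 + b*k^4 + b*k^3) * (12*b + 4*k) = -84*b^5*k - 84*b^5 - 184*b^4*k^2 - 184*b^4*k - 112*b^3*k^3 - 112*b^3*k^2 - 8*b^2*k^4 - 8*b^2*k^3 + 4*b*k^5 + 4*b*k^4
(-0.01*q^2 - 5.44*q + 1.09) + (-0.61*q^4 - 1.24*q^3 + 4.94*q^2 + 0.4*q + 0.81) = -0.61*q^4 - 1.24*q^3 + 4.93*q^2 - 5.04*q + 1.9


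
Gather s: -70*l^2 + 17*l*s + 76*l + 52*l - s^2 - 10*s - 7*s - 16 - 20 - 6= -70*l^2 + 128*l - s^2 + s*(17*l - 17) - 42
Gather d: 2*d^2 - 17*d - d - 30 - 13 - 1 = 2*d^2 - 18*d - 44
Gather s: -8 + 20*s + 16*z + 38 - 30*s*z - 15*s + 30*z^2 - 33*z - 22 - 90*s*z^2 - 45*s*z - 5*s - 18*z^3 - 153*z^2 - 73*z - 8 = s*(-90*z^2 - 75*z) - 18*z^3 - 123*z^2 - 90*z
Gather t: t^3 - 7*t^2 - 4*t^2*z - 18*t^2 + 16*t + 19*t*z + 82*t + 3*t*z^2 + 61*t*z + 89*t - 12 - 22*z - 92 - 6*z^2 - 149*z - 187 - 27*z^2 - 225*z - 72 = t^3 + t^2*(-4*z - 25) + t*(3*z^2 + 80*z + 187) - 33*z^2 - 396*z - 363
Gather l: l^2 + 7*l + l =l^2 + 8*l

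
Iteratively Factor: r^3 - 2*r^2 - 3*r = (r + 1)*(r^2 - 3*r) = (r - 3)*(r + 1)*(r)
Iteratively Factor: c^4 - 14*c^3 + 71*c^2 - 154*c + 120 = (c - 2)*(c^3 - 12*c^2 + 47*c - 60) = (c - 5)*(c - 2)*(c^2 - 7*c + 12) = (c - 5)*(c - 3)*(c - 2)*(c - 4)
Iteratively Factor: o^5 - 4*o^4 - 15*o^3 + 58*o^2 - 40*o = (o - 1)*(o^4 - 3*o^3 - 18*o^2 + 40*o) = (o - 2)*(o - 1)*(o^3 - o^2 - 20*o) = o*(o - 2)*(o - 1)*(o^2 - o - 20) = o*(o - 5)*(o - 2)*(o - 1)*(o + 4)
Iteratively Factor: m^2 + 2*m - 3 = (m + 3)*(m - 1)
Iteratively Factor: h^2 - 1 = (h + 1)*(h - 1)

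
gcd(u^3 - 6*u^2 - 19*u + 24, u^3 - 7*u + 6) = u^2 + 2*u - 3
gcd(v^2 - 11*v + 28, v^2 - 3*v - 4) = v - 4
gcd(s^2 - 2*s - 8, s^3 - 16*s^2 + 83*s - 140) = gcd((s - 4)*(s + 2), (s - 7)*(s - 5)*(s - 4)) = s - 4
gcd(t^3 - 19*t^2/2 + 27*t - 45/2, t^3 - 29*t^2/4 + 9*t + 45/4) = t^2 - 8*t + 15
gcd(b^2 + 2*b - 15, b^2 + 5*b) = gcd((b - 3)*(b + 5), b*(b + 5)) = b + 5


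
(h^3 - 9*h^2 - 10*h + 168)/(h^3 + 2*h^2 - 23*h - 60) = (h^2 - 13*h + 42)/(h^2 - 2*h - 15)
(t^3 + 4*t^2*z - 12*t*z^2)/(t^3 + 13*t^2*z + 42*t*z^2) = (t - 2*z)/(t + 7*z)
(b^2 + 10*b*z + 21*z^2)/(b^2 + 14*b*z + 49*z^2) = (b + 3*z)/(b + 7*z)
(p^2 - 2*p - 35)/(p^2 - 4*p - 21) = (p + 5)/(p + 3)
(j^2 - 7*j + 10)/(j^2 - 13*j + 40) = (j - 2)/(j - 8)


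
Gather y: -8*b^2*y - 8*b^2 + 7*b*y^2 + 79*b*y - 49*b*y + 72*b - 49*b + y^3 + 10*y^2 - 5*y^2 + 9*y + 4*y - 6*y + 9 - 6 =-8*b^2 + 23*b + y^3 + y^2*(7*b + 5) + y*(-8*b^2 + 30*b + 7) + 3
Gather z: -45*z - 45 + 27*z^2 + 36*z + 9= 27*z^2 - 9*z - 36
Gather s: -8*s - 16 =-8*s - 16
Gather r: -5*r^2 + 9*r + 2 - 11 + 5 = -5*r^2 + 9*r - 4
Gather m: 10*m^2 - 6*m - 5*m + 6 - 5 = 10*m^2 - 11*m + 1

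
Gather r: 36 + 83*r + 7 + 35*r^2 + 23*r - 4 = 35*r^2 + 106*r + 39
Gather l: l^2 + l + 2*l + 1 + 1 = l^2 + 3*l + 2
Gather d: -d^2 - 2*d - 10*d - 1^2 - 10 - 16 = -d^2 - 12*d - 27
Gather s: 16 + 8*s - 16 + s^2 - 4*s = s^2 + 4*s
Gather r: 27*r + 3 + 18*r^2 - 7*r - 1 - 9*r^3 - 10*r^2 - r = -9*r^3 + 8*r^2 + 19*r + 2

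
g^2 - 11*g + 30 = (g - 6)*(g - 5)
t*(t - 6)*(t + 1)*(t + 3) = t^4 - 2*t^3 - 21*t^2 - 18*t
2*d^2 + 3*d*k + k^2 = (d + k)*(2*d + k)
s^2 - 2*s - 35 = (s - 7)*(s + 5)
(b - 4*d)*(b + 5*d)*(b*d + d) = b^3*d + b^2*d^2 + b^2*d - 20*b*d^3 + b*d^2 - 20*d^3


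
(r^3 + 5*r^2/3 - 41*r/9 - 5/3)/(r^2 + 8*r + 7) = (9*r^3 + 15*r^2 - 41*r - 15)/(9*(r^2 + 8*r + 7))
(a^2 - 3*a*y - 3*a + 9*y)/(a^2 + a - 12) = (a - 3*y)/(a + 4)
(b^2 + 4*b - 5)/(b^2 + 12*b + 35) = (b - 1)/(b + 7)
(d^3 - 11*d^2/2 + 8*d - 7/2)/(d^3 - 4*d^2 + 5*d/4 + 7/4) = 2*(d - 1)/(2*d + 1)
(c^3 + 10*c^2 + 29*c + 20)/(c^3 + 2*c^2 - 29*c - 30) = (c^2 + 9*c + 20)/(c^2 + c - 30)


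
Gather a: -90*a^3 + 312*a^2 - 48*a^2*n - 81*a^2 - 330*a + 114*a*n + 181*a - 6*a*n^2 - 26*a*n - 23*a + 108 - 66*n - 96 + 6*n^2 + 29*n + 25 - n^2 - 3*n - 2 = -90*a^3 + a^2*(231 - 48*n) + a*(-6*n^2 + 88*n - 172) + 5*n^2 - 40*n + 35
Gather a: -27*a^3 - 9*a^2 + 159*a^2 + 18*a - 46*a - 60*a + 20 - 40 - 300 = -27*a^3 + 150*a^2 - 88*a - 320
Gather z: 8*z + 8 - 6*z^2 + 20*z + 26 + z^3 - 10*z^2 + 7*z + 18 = z^3 - 16*z^2 + 35*z + 52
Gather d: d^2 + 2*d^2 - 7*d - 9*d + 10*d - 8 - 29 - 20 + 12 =3*d^2 - 6*d - 45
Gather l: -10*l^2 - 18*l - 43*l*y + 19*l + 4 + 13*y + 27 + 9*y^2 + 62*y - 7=-10*l^2 + l*(1 - 43*y) + 9*y^2 + 75*y + 24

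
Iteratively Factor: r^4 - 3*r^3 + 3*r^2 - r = (r - 1)*(r^3 - 2*r^2 + r) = (r - 1)^2*(r^2 - r) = (r - 1)^3*(r)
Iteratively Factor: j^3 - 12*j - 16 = (j + 2)*(j^2 - 2*j - 8) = (j + 2)^2*(j - 4)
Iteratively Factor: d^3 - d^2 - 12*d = (d - 4)*(d^2 + 3*d) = (d - 4)*(d + 3)*(d)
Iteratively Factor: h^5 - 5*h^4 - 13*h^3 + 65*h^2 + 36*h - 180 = (h - 5)*(h^4 - 13*h^2 + 36) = (h - 5)*(h - 2)*(h^3 + 2*h^2 - 9*h - 18) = (h - 5)*(h - 2)*(h + 3)*(h^2 - h - 6) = (h - 5)*(h - 2)*(h + 2)*(h + 3)*(h - 3)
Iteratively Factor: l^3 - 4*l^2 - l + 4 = (l - 4)*(l^2 - 1) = (l - 4)*(l - 1)*(l + 1)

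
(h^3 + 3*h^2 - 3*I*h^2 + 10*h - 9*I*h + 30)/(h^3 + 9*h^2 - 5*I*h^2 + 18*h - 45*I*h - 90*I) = (h + 2*I)/(h + 6)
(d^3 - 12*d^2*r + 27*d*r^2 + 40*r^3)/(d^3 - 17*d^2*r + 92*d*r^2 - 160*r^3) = (-d - r)/(-d + 4*r)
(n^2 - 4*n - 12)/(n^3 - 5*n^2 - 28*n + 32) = (n^2 - 4*n - 12)/(n^3 - 5*n^2 - 28*n + 32)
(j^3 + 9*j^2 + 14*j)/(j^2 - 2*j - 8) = j*(j + 7)/(j - 4)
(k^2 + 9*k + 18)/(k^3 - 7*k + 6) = (k + 6)/(k^2 - 3*k + 2)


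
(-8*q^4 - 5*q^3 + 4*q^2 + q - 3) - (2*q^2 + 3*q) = -8*q^4 - 5*q^3 + 2*q^2 - 2*q - 3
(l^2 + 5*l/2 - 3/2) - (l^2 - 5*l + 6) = 15*l/2 - 15/2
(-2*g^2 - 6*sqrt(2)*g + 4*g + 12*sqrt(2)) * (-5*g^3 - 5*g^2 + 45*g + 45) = 10*g^5 - 10*g^4 + 30*sqrt(2)*g^4 - 110*g^3 - 30*sqrt(2)*g^3 - 330*sqrt(2)*g^2 + 90*g^2 + 180*g + 270*sqrt(2)*g + 540*sqrt(2)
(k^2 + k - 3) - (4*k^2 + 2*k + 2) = -3*k^2 - k - 5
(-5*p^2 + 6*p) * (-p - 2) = 5*p^3 + 4*p^2 - 12*p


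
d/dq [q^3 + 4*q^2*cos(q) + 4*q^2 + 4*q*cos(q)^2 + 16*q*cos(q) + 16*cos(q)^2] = -4*q^2*sin(q) + 3*q^2 - 16*q*sin(q) - 4*q*sin(2*q) + 8*q*cos(q) + 8*q - 16*sin(2*q) + 4*cos(q)^2 + 16*cos(q)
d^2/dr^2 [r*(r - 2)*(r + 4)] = 6*r + 4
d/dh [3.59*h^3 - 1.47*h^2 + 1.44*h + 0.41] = 10.77*h^2 - 2.94*h + 1.44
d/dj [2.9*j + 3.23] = 2.90000000000000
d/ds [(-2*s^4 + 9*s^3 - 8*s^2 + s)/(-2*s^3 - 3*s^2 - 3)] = (4*s^6 + 12*s^5 - 43*s^4 + 28*s^3 - 78*s^2 + 48*s - 3)/(4*s^6 + 12*s^5 + 9*s^4 + 12*s^3 + 18*s^2 + 9)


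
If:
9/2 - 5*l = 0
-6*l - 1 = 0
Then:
No Solution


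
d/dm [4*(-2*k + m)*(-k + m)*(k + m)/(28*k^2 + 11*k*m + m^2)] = 4*(-50*k^4 - 116*k^3*m + 63*k^2*m^2 + 22*k*m^3 + m^4)/(784*k^4 + 616*k^3*m + 177*k^2*m^2 + 22*k*m^3 + m^4)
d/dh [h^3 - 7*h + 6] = 3*h^2 - 7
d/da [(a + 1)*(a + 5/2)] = 2*a + 7/2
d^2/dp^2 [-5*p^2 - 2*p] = -10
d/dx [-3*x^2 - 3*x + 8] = -6*x - 3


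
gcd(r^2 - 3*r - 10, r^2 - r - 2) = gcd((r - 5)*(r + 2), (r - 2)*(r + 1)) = 1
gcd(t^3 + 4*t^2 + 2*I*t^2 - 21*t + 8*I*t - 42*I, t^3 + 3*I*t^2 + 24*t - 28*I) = 1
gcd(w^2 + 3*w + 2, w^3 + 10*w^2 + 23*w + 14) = w^2 + 3*w + 2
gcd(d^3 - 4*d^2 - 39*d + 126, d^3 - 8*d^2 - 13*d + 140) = d - 7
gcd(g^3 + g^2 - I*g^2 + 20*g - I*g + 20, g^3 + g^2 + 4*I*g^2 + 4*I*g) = g^2 + g*(1 + 4*I) + 4*I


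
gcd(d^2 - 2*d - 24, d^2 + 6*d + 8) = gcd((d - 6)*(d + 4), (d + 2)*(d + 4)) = d + 4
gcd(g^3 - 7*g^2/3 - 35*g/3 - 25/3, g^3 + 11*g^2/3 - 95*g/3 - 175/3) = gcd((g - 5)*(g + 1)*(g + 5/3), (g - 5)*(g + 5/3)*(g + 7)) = g^2 - 10*g/3 - 25/3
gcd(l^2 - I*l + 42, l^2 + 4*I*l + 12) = l + 6*I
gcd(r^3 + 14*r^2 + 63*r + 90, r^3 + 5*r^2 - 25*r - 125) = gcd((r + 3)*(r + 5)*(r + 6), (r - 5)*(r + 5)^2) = r + 5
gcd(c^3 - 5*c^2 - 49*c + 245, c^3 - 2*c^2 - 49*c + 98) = c^2 - 49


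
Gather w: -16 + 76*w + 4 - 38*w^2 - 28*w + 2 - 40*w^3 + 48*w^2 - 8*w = -40*w^3 + 10*w^2 + 40*w - 10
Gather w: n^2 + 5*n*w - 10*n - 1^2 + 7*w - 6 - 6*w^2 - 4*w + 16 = n^2 - 10*n - 6*w^2 + w*(5*n + 3) + 9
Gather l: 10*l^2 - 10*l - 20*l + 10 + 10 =10*l^2 - 30*l + 20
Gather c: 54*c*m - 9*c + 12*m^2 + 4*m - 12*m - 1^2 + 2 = c*(54*m - 9) + 12*m^2 - 8*m + 1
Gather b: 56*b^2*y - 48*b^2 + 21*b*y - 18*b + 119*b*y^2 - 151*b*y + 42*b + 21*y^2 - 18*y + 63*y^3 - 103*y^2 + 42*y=b^2*(56*y - 48) + b*(119*y^2 - 130*y + 24) + 63*y^3 - 82*y^2 + 24*y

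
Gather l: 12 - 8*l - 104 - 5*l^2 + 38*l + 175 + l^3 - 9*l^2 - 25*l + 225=l^3 - 14*l^2 + 5*l + 308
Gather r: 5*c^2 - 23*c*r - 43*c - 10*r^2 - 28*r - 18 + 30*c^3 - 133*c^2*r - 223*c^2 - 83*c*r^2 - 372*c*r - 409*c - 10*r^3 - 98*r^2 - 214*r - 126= 30*c^3 - 218*c^2 - 452*c - 10*r^3 + r^2*(-83*c - 108) + r*(-133*c^2 - 395*c - 242) - 144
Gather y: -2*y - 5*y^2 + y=-5*y^2 - y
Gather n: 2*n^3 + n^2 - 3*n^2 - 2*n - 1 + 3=2*n^3 - 2*n^2 - 2*n + 2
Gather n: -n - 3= -n - 3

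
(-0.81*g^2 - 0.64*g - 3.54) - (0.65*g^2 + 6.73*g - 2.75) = -1.46*g^2 - 7.37*g - 0.79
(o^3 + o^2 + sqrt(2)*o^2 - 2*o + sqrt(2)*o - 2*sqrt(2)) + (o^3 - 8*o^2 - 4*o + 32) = 2*o^3 - 7*o^2 + sqrt(2)*o^2 - 6*o + sqrt(2)*o - 2*sqrt(2) + 32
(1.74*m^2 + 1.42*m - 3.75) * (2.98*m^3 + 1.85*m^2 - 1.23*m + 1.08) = 5.1852*m^5 + 7.4506*m^4 - 10.6882*m^3 - 6.8049*m^2 + 6.1461*m - 4.05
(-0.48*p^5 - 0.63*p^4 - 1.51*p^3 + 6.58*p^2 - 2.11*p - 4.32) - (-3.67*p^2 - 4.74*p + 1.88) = -0.48*p^5 - 0.63*p^4 - 1.51*p^3 + 10.25*p^2 + 2.63*p - 6.2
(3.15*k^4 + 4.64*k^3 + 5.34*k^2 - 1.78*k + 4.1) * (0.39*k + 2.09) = 1.2285*k^5 + 8.3931*k^4 + 11.7802*k^3 + 10.4664*k^2 - 2.1212*k + 8.569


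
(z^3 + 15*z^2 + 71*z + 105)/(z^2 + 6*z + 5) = (z^2 + 10*z + 21)/(z + 1)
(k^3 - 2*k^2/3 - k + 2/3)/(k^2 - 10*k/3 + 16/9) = 3*(k^2 - 1)/(3*k - 8)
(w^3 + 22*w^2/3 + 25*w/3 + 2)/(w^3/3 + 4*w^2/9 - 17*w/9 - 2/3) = 3*(w^2 + 7*w + 6)/(w^2 + w - 6)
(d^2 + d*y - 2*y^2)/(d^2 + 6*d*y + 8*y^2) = (d - y)/(d + 4*y)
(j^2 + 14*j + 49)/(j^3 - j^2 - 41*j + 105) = (j + 7)/(j^2 - 8*j + 15)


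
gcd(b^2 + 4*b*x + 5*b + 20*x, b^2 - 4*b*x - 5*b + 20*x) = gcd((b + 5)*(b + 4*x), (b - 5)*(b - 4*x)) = 1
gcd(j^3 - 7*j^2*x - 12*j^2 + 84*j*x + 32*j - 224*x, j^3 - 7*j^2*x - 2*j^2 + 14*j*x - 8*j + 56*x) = -j^2 + 7*j*x + 4*j - 28*x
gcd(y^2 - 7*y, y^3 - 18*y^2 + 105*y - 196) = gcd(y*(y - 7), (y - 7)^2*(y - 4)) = y - 7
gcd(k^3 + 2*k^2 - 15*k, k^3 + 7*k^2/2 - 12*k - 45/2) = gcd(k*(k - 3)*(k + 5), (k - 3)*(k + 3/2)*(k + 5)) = k^2 + 2*k - 15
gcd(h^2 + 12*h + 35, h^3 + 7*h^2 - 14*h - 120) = h + 5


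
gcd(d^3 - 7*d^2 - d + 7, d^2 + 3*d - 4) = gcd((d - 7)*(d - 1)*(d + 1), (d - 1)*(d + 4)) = d - 1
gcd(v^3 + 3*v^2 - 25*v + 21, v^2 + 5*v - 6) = v - 1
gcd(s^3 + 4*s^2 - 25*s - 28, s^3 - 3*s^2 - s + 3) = s + 1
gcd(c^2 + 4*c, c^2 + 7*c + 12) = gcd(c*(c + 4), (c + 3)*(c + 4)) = c + 4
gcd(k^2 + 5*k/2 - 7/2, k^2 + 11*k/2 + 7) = k + 7/2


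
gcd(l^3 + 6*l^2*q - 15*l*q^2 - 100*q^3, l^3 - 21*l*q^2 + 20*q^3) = -l^2 - l*q + 20*q^2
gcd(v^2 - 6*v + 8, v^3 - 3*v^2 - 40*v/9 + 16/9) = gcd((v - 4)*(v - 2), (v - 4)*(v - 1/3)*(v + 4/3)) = v - 4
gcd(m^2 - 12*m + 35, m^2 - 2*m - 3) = 1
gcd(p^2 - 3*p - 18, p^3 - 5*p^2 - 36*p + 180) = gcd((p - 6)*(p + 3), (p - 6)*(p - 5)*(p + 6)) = p - 6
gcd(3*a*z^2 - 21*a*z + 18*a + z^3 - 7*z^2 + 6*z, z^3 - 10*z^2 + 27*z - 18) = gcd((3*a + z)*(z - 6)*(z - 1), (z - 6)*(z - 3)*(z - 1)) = z^2 - 7*z + 6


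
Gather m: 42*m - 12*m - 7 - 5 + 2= 30*m - 10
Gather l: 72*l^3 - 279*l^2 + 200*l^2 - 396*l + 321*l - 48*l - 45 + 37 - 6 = 72*l^3 - 79*l^2 - 123*l - 14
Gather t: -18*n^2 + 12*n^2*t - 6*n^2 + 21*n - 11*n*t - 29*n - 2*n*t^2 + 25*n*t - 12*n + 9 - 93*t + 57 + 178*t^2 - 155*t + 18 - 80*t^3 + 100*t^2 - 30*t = -24*n^2 - 20*n - 80*t^3 + t^2*(278 - 2*n) + t*(12*n^2 + 14*n - 278) + 84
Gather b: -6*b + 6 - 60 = -6*b - 54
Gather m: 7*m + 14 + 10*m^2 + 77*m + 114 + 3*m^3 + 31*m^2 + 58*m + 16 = 3*m^3 + 41*m^2 + 142*m + 144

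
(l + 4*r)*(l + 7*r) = l^2 + 11*l*r + 28*r^2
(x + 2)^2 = x^2 + 4*x + 4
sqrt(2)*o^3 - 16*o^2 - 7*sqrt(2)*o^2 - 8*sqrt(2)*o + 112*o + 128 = (o - 8)*(o - 8*sqrt(2))*(sqrt(2)*o + sqrt(2))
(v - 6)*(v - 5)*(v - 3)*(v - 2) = v^4 - 16*v^3 + 91*v^2 - 216*v + 180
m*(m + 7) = m^2 + 7*m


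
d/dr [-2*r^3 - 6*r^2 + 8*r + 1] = -6*r^2 - 12*r + 8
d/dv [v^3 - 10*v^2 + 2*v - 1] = 3*v^2 - 20*v + 2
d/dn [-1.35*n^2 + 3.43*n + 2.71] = 3.43 - 2.7*n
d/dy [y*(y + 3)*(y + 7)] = 3*y^2 + 20*y + 21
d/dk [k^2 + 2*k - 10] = 2*k + 2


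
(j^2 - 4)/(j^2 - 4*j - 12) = (j - 2)/(j - 6)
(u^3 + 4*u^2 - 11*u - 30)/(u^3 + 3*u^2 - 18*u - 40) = (u - 3)/(u - 4)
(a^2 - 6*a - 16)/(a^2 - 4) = (a - 8)/(a - 2)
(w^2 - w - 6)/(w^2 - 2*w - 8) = (w - 3)/(w - 4)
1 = 1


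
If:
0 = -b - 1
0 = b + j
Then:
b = -1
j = 1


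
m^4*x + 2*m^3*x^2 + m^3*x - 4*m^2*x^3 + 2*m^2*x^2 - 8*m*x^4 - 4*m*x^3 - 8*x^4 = (m - 2*x)*(m + 2*x)^2*(m*x + x)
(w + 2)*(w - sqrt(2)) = w^2 - sqrt(2)*w + 2*w - 2*sqrt(2)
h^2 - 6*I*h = h*(h - 6*I)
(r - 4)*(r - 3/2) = r^2 - 11*r/2 + 6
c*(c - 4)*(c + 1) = c^3 - 3*c^2 - 4*c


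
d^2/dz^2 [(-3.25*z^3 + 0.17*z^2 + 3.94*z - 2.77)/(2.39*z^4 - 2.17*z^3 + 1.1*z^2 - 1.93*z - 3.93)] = (-37.12865*z^9 + 5.82634199999995*z^8 + 316.043562*z^7 - 868.080876*z^6 - 37.1032559999999*z^5 + 131.656026*z^4 + 801.69148*z^3 - 948.634428*z^2 - 21.958548*z - 99.103112)/(13.651919*z^12 - 37.185771*z^11 + 52.612743*z^10 - 77.520952*z^9 + 16.926765*z^8 + 56.707503*z^7 - 61.829758*z^6 + 133.797927*z^5 + 10.010805*z^4 - 57.675016*z^3 + 7.051599*z^2 - 89.425971*z - 60.698457)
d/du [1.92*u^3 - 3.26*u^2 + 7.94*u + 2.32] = 5.76*u^2 - 6.52*u + 7.94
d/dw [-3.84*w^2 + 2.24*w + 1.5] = 2.24 - 7.68*w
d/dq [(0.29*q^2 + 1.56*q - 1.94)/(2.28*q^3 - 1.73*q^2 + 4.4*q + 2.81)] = (-0.6612*q^4 - 7.1136*q^3 + 17.2444*q^2 - 5.0826*q + 12.9196)/(5.1984*q^6 - 7.8888*q^5 + 23.0569*q^4 - 2.4104*q^3 + 9.6374*q^2 + 24.728*q + 7.8961)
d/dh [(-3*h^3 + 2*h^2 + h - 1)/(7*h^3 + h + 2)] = (-14*h^4 - 20*h^3 + 5*h^2 + 8*h + 3)/(49*h^6 + 14*h^4 + 28*h^3 + h^2 + 4*h + 4)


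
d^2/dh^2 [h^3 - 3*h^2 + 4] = 6*h - 6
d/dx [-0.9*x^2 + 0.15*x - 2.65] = 0.15 - 1.8*x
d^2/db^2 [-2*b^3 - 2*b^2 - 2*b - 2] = -12*b - 4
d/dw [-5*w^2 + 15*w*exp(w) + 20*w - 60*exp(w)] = 15*w*exp(w) - 10*w - 45*exp(w) + 20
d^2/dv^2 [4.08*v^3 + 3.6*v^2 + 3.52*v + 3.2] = 24.48*v + 7.2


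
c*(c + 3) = c^2 + 3*c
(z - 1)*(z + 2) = z^2 + z - 2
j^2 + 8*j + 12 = (j + 2)*(j + 6)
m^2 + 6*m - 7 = (m - 1)*(m + 7)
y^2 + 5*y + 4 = (y + 1)*(y + 4)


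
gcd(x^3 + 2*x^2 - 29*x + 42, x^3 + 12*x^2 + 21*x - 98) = x^2 + 5*x - 14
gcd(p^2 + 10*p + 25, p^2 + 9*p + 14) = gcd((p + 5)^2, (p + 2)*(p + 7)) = 1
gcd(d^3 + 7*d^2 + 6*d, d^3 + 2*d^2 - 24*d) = d^2 + 6*d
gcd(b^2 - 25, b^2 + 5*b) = b + 5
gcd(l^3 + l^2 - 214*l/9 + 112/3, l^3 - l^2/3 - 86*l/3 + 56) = l^2 + 11*l/3 - 14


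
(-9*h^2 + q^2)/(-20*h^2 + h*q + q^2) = (-9*h^2 + q^2)/(-20*h^2 + h*q + q^2)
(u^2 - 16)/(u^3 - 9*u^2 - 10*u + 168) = (u - 4)/(u^2 - 13*u + 42)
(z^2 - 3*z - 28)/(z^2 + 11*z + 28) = (z - 7)/(z + 7)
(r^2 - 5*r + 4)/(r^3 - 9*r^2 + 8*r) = (r - 4)/(r*(r - 8))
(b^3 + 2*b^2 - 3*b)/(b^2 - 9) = b*(b - 1)/(b - 3)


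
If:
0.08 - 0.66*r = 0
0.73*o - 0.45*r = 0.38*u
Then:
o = 0.520547945205479*u + 0.074719800747198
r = 0.12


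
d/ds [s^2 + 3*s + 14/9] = 2*s + 3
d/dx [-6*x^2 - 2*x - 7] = -12*x - 2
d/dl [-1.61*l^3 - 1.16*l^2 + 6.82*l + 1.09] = -4.83*l^2 - 2.32*l + 6.82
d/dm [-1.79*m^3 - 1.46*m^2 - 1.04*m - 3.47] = -5.37*m^2 - 2.92*m - 1.04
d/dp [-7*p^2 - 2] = -14*p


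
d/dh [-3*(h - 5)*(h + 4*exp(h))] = -12*h*exp(h) - 6*h + 48*exp(h) + 15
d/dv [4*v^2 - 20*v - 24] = 8*v - 20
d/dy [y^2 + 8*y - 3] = 2*y + 8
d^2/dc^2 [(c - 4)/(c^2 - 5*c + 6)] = 2*(3*(3 - c)*(c^2 - 5*c + 6) + (c - 4)*(2*c - 5)^2)/(c^2 - 5*c + 6)^3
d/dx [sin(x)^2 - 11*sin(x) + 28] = (2*sin(x) - 11)*cos(x)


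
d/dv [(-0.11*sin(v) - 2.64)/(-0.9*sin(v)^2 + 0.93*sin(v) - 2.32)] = (-0.099*sin(v)^2 - 4.752*sin(v) + 2.7104)*cos(v)/(0.81*sin(v)^4 - 1.674*sin(v)^3 + 5.0409*sin(v)^2 - 4.3152*sin(v) + 5.3824)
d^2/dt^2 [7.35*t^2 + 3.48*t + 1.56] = 14.7000000000000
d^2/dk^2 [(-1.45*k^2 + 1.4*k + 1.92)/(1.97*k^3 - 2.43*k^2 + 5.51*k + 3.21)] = (-11.25461*k^6 + 32.59956*k^5 + 143.640186*k^4 - 71.377012*k^3 + 18.969822*k^2 - 161.57124*k + 67.130166)/(7.645373*k^9 - 28.291761*k^8 + 99.049236*k^7 - 135.237366*k^6 + 184.836642*k^5 + 44.60058*k^4 - 29.696536*k^3 + 217.250874*k^2 + 170.326773*k + 33.076161)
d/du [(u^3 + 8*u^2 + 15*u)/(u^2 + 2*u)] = (u^2 + 4*u + 1)/(u^2 + 4*u + 4)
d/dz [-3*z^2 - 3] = -6*z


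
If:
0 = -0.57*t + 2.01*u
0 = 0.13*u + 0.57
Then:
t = -15.46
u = -4.38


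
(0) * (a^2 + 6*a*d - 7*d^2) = 0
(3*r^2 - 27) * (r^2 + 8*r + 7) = 3*r^4 + 24*r^3 - 6*r^2 - 216*r - 189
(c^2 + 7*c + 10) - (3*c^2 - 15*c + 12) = -2*c^2 + 22*c - 2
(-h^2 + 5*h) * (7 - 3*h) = 3*h^3 - 22*h^2 + 35*h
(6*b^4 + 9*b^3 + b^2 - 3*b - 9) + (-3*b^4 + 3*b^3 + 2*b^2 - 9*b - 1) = 3*b^4 + 12*b^3 + 3*b^2 - 12*b - 10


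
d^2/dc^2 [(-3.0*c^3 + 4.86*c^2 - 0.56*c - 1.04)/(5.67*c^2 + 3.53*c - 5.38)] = (-2.27373675443232e-13*c^4 - 488.34654*c^3 + 1030.7502*c^2 - 748.38888*c + 170.70096)/(182.284263*c^6 + 340.456851*c^5 - 306.923337*c^4 - 602.100451*c^3 + 291.225318*c^2 + 306.521196*c - 155.720872)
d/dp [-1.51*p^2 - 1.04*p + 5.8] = -3.02*p - 1.04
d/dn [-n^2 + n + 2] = 1 - 2*n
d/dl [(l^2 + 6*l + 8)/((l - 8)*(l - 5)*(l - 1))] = (-l^4 - 12*l^3 + 113*l^2 + 144*l - 664)/(l^6 - 28*l^5 + 302*l^4 - 1564*l^3 + 3929*l^2 - 4240*l + 1600)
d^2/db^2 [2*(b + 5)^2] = 4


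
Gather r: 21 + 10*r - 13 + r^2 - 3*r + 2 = r^2 + 7*r + 10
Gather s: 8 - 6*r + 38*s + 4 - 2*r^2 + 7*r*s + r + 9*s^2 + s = -2*r^2 - 5*r + 9*s^2 + s*(7*r + 39) + 12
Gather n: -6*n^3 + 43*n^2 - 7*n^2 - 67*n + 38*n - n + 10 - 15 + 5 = -6*n^3 + 36*n^2 - 30*n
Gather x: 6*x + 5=6*x + 5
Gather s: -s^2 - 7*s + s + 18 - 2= -s^2 - 6*s + 16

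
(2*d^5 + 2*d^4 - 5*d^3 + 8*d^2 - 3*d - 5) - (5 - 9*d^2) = 2*d^5 + 2*d^4 - 5*d^3 + 17*d^2 - 3*d - 10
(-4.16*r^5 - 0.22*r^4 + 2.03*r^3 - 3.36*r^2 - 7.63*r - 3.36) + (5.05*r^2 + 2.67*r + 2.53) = -4.16*r^5 - 0.22*r^4 + 2.03*r^3 + 1.69*r^2 - 4.96*r - 0.83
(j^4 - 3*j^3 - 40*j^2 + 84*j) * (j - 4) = j^5 - 7*j^4 - 28*j^3 + 244*j^2 - 336*j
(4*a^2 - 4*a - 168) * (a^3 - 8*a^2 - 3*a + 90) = 4*a^5 - 36*a^4 - 148*a^3 + 1716*a^2 + 144*a - 15120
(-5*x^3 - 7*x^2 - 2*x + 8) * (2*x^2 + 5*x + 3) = -10*x^5 - 39*x^4 - 54*x^3 - 15*x^2 + 34*x + 24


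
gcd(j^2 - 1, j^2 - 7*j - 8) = j + 1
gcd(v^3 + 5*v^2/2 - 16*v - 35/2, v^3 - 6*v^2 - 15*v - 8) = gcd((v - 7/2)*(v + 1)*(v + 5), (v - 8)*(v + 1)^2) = v + 1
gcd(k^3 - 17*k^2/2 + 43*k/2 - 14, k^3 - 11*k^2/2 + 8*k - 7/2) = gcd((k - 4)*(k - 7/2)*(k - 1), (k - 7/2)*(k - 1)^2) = k^2 - 9*k/2 + 7/2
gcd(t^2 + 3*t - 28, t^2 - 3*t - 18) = 1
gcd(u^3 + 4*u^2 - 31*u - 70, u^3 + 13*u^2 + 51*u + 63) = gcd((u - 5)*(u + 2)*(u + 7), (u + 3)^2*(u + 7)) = u + 7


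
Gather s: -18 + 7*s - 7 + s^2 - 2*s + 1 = s^2 + 5*s - 24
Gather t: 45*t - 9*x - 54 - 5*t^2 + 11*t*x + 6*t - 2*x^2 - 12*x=-5*t^2 + t*(11*x + 51) - 2*x^2 - 21*x - 54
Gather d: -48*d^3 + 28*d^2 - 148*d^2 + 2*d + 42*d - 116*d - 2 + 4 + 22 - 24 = -48*d^3 - 120*d^2 - 72*d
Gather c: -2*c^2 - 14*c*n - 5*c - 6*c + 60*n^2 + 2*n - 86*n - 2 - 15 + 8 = -2*c^2 + c*(-14*n - 11) + 60*n^2 - 84*n - 9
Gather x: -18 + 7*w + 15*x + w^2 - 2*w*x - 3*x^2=w^2 + 7*w - 3*x^2 + x*(15 - 2*w) - 18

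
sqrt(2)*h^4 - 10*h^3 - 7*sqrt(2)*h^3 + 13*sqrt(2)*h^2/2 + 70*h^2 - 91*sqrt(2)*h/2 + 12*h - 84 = (h - 7)*(h - 4*sqrt(2))*(h - 3*sqrt(2)/2)*(sqrt(2)*h + 1)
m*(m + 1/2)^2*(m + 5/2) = m^4 + 7*m^3/2 + 11*m^2/4 + 5*m/8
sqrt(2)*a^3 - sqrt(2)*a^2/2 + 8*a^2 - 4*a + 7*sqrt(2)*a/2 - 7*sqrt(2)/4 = (a - 1/2)*(a + 7*sqrt(2)/2)*(sqrt(2)*a + 1)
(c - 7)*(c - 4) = c^2 - 11*c + 28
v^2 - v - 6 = (v - 3)*(v + 2)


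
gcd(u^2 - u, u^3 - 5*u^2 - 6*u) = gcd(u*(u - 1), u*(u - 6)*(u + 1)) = u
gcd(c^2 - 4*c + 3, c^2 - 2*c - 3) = c - 3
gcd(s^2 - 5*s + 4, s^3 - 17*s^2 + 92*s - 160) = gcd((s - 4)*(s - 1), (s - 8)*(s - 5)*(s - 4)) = s - 4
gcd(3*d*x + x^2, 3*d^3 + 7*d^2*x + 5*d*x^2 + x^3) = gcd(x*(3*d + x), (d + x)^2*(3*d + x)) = 3*d + x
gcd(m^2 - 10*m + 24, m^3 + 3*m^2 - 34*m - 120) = m - 6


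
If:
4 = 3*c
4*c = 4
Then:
No Solution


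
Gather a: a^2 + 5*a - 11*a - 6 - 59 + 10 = a^2 - 6*a - 55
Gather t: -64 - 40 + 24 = -80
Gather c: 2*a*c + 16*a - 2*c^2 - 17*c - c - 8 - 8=16*a - 2*c^2 + c*(2*a - 18) - 16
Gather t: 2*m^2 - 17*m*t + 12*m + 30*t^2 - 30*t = 2*m^2 + 12*m + 30*t^2 + t*(-17*m - 30)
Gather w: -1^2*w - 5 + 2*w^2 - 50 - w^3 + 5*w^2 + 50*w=-w^3 + 7*w^2 + 49*w - 55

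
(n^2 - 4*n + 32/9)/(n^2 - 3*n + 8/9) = (3*n - 4)/(3*n - 1)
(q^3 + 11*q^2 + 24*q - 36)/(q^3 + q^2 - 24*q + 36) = (q^2 + 5*q - 6)/(q^2 - 5*q + 6)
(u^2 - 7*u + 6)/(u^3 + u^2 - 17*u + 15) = (u - 6)/(u^2 + 2*u - 15)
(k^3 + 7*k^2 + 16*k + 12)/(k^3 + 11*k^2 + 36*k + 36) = (k + 2)/(k + 6)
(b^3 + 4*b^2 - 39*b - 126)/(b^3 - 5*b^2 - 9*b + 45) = (b^2 + b - 42)/(b^2 - 8*b + 15)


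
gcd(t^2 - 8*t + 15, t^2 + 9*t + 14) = 1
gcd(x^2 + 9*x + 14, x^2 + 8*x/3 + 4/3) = x + 2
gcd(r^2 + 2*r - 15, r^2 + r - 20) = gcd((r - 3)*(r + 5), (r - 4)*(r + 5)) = r + 5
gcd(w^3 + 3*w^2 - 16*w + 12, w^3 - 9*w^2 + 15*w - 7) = w - 1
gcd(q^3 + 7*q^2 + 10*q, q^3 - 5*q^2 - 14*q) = q^2 + 2*q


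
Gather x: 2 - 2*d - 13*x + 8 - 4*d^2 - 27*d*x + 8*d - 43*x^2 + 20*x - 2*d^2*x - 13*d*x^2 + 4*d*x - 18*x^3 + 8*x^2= -4*d^2 + 6*d - 18*x^3 + x^2*(-13*d - 35) + x*(-2*d^2 - 23*d + 7) + 10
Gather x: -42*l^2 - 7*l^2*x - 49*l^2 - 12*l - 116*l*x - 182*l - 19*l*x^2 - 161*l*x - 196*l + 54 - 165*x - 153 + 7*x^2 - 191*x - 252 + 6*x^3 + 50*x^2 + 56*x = -91*l^2 - 390*l + 6*x^3 + x^2*(57 - 19*l) + x*(-7*l^2 - 277*l - 300) - 351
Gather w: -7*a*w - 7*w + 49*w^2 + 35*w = 49*w^2 + w*(28 - 7*a)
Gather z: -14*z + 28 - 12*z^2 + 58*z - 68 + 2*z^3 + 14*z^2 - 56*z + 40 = 2*z^3 + 2*z^2 - 12*z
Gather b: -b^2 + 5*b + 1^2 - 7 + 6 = -b^2 + 5*b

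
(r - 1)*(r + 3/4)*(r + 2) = r^3 + 7*r^2/4 - 5*r/4 - 3/2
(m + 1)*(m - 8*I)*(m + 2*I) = m^3 + m^2 - 6*I*m^2 + 16*m - 6*I*m + 16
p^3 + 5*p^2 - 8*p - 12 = (p - 2)*(p + 1)*(p + 6)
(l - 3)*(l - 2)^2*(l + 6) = l^4 - l^3 - 26*l^2 + 84*l - 72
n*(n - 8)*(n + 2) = n^3 - 6*n^2 - 16*n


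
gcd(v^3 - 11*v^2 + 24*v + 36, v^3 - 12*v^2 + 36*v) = v^2 - 12*v + 36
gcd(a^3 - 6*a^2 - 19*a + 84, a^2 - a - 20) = a + 4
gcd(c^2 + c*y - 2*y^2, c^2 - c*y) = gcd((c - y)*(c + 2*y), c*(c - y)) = -c + y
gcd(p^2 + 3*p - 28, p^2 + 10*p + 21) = p + 7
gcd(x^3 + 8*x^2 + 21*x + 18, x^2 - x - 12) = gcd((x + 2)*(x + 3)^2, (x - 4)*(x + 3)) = x + 3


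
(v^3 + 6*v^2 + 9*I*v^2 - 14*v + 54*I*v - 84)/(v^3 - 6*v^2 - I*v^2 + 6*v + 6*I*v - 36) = (v^2 + v*(6 + 7*I) + 42*I)/(v^2 - 3*v*(2 + I) + 18*I)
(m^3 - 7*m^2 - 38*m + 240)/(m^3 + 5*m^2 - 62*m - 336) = (m - 5)/(m + 7)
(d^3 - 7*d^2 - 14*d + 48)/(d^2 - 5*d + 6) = (d^2 - 5*d - 24)/(d - 3)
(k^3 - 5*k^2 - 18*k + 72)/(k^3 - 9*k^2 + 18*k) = (k + 4)/k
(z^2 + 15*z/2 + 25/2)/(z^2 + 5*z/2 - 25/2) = (2*z + 5)/(2*z - 5)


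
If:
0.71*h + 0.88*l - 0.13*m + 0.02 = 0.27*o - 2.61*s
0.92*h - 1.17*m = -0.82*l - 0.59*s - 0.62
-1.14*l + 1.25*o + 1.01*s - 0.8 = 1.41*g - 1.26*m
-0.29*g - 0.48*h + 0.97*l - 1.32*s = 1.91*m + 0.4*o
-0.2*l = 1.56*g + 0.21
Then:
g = 0.436675827411532*s - 0.243684150985361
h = -0.327169760455328*s - 0.755275935627242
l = 0.850736377685815 - 3.40607145380995*s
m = 0.532264930705389 - 2.14014937755817*s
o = 0.604472803986944 - 1.26449625997583*s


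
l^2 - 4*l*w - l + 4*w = (l - 1)*(l - 4*w)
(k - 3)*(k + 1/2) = k^2 - 5*k/2 - 3/2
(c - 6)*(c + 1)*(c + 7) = c^3 + 2*c^2 - 41*c - 42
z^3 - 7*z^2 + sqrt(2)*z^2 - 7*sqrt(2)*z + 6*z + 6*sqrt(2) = (z - 6)*(z - 1)*(z + sqrt(2))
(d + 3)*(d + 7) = d^2 + 10*d + 21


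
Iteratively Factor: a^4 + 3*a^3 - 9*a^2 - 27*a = (a - 3)*(a^3 + 6*a^2 + 9*a) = (a - 3)*(a + 3)*(a^2 + 3*a) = a*(a - 3)*(a + 3)*(a + 3)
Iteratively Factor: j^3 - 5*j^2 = (j)*(j^2 - 5*j) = j^2*(j - 5)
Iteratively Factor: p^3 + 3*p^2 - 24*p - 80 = (p - 5)*(p^2 + 8*p + 16) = (p - 5)*(p + 4)*(p + 4)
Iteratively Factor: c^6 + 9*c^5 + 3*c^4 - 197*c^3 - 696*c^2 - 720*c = (c - 5)*(c^5 + 14*c^4 + 73*c^3 + 168*c^2 + 144*c) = (c - 5)*(c + 3)*(c^4 + 11*c^3 + 40*c^2 + 48*c) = (c - 5)*(c + 3)*(c + 4)*(c^3 + 7*c^2 + 12*c) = (c - 5)*(c + 3)^2*(c + 4)*(c^2 + 4*c) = c*(c - 5)*(c + 3)^2*(c + 4)*(c + 4)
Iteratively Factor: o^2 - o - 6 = (o + 2)*(o - 3)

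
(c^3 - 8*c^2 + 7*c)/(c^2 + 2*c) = (c^2 - 8*c + 7)/(c + 2)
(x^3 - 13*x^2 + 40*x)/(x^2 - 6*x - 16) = x*(x - 5)/(x + 2)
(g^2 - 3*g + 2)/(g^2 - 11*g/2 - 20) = 2*(-g^2 + 3*g - 2)/(-2*g^2 + 11*g + 40)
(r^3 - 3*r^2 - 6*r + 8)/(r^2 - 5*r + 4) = r + 2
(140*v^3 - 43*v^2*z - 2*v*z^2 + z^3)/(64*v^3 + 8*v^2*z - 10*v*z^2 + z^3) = (-35*v^2 + 2*v*z + z^2)/(-16*v^2 - 6*v*z + z^2)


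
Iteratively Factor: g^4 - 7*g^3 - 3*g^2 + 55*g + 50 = (g + 2)*(g^3 - 9*g^2 + 15*g + 25) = (g - 5)*(g + 2)*(g^2 - 4*g - 5) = (g - 5)^2*(g + 2)*(g + 1)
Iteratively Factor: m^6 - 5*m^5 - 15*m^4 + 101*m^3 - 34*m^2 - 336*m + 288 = (m - 4)*(m^5 - m^4 - 19*m^3 + 25*m^2 + 66*m - 72) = (m - 4)*(m + 2)*(m^4 - 3*m^3 - 13*m^2 + 51*m - 36) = (m - 4)*(m - 3)*(m + 2)*(m^3 - 13*m + 12) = (m - 4)*(m - 3)*(m - 1)*(m + 2)*(m^2 + m - 12) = (m - 4)*(m - 3)^2*(m - 1)*(m + 2)*(m + 4)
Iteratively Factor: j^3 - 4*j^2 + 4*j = (j - 2)*(j^2 - 2*j) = j*(j - 2)*(j - 2)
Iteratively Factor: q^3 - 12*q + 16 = (q - 2)*(q^2 + 2*q - 8) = (q - 2)^2*(q + 4)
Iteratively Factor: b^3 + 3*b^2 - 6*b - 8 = (b + 4)*(b^2 - b - 2) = (b + 1)*(b + 4)*(b - 2)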